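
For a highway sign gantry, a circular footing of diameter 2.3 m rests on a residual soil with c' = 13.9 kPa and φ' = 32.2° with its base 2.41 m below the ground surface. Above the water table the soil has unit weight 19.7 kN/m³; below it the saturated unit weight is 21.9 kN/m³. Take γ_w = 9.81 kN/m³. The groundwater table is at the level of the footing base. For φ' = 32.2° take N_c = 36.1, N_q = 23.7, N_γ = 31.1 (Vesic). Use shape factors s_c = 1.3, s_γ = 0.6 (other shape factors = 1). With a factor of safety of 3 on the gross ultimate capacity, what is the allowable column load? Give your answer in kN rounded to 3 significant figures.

Overburden at base level: q = 19.7 × 2.41 = 47.477 kPa.
Below the base the soil is submerged, so the ½γBN_γ term uses γ' = 21.9 − 9.81 = 12.09 kN/m³.
Cohesion term c·N_c·s_c = 13.9 × 36.1 × 1.3 = 652.33 kPa; surcharge term q·N_q = 47.477 × 23.7 = 1125.2 kPa; self-weight term 0.5·γ·B·N_γ·s_γ = 0.5 × 12.09 × 2.3 × 31.1 × 0.6 = 259.44 kPa.
q_ult = 652.33 + 1125.2 + 259.44 = 2037 kPa.
Gross allowable pressure q_all = 2037 / 3 = 678.99 kPa.
Footing area = 4.1548 m², so allowable column load = 678.99 × 4.1548 = 2821.1 kN.

P_all ≈ 2820 kN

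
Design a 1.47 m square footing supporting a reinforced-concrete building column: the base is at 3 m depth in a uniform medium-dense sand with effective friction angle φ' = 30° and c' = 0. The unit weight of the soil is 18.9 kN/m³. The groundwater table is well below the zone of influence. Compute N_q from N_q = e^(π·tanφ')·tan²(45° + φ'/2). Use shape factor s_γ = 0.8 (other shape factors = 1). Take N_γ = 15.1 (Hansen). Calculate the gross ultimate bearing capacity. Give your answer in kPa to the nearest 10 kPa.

q_ult ≈ 1210 kPa

tan30° = 0.5774, so N_q = e^(π×0.5774)·tan²(60°) = 6.134 × 3.0 = 18.4.
Effective surcharge at the founding depth q = γ·D_f = 18.9 × 3 = 56.7 kPa.
q_ult = q·N_q + 0.5·γ·B·N_γ·s_γ
     = 56.7 × 18.401 + 0.5 × 18.9 × 1.47 × 15.1 × 0.8
     = 1043.3 + 167.81 = 1211.2 kPa.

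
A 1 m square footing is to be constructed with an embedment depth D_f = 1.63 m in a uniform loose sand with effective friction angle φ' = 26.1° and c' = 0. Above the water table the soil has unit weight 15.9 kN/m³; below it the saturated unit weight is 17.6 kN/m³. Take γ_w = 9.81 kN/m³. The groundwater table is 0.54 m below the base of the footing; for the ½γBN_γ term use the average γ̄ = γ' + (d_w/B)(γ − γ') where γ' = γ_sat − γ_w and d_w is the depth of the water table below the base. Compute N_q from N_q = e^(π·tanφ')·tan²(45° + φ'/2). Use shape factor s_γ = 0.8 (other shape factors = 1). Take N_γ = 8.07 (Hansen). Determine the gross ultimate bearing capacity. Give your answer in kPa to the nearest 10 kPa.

tan26.1° = 0.4899, so N_q = e^(π×0.4899)·tan²(58.05°) = 4.66 × 2.571 = 11.98.
q = γ·D_f = 15.9 × 1.63 = 25.917 kPa.
γ' = 7.79 kN/m³; averaging over the depth B below the base, γ̄ = γ' + (d_w/B)(γ − γ') = 12.169 kN/m³.
q·N_q = 25.917 × 11.981 = 310.52 kPa
0.5·γ·B·N_γ·s_γ = 0.5 × 12.169 × 1 × 8.07 × 0.8 = 39.283 kPa
q_ult = 310.52 + 39.283 = 349.81 kPa.

q_ult ≈ 350 kPa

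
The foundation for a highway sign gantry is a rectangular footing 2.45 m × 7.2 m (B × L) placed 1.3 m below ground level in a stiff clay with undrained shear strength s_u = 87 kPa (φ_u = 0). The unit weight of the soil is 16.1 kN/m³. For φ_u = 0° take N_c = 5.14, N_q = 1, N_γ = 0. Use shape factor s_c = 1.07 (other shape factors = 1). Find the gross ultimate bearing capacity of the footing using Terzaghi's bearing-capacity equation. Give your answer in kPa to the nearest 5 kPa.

Effective surcharge at the founding depth q = γ·D_f = 16.1 × 1.3 = 20.93 kPa.
q_ult = c·N_c·s_c + q·N_q
     = 87 × 5.14 × 1.07 + 20.93 × 1
     = 478.48 + 20.93 = 499.41 kPa.

q_ult ≈ 500 kPa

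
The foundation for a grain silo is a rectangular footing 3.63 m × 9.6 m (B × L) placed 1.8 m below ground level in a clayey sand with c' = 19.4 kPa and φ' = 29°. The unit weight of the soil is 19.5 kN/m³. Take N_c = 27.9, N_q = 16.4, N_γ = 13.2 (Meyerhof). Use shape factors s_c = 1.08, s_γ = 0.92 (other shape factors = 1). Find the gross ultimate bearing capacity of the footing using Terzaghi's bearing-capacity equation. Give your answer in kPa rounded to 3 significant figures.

q = γ·D_f = 19.5 × 1.8 = 35.1 kPa.
c·N_c·s_c = 19.4 × 27.9 × 1.08 = 584.56 kPa
q·N_q = 35.1 × 16.4 = 575.64 kPa
0.5·γ·B·N_γ·s_γ = 0.5 × 19.5 × 3.63 × 13.2 × 0.92 = 429.81 kPa
q_ult = 584.56 + 575.64 + 429.81 = 1590 kPa.

q_ult ≈ 1590 kPa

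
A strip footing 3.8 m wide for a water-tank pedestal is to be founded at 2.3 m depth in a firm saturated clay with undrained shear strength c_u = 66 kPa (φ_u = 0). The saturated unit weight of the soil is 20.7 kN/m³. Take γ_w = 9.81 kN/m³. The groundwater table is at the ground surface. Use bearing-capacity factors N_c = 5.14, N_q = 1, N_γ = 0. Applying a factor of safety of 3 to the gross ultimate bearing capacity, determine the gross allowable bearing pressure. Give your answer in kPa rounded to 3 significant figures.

q_all ≈ 121 kPa

With the water table at the surface the whole profile is submerged: γ' = 20.7 − 9.81 = 10.89 kN/m³, so q = γ'·D_f = 25.047 kPa.
q_ult = c·N_c + q·N_q
     = 66 × 5.14 + 25.047 × 1
     = 339.24 + 25.047 = 364.29 kPa.
q_all = q_ult / FS = 364.29 / 3 = 121.43 kPa.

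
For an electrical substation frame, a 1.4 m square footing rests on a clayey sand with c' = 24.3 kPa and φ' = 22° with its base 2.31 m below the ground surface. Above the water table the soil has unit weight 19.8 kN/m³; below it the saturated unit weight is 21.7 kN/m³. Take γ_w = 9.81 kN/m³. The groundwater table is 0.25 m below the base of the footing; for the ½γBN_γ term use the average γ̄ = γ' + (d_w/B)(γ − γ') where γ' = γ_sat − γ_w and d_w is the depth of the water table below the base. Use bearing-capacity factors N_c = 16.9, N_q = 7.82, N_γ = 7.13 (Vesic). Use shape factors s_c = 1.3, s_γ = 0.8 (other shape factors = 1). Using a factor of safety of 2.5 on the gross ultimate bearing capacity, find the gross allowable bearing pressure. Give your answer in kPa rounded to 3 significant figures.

Effective surcharge at the founding depth q = γ·D_f = 19.8 × 2.31 = 45.738 kPa.
With d_w = 0.25 m < B, γ̄ = 11.89 + (0.25/1.4) × (19.8 − 11.89) = 13.302 kN/m³.
q_ult = c·N_c·s_c + q·N_q + 0.5·γ·B·N_γ·s_γ
     = 24.3 × 16.9 × 1.3 + 45.738 × 7.82 + 0.5 × 13.302 × 1.4 × 7.13 × 0.8
     = 533.87 + 357.67 + 53.114 = 944.66 kPa.
q_all = 944.66 / 2.5 = 377.86 kPa.

q_all ≈ 378 kPa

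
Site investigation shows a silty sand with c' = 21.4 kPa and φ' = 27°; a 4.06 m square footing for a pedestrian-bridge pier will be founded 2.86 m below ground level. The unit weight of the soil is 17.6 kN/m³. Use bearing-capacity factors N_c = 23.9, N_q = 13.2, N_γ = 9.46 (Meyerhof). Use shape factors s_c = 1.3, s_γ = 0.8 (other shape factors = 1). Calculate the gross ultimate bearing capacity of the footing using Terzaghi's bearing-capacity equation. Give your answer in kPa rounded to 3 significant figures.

q = γ·D_f = 17.6 × 2.86 = 50.336 kPa.
c·N_c·s_c = 21.4 × 23.9 × 1.3 = 664.9 kPa
q·N_q = 50.336 × 13.2 = 664.44 kPa
0.5·γ·B·N_γ·s_γ = 0.5 × 17.6 × 4.06 × 9.46 × 0.8 = 270.39 kPa
q_ult = 664.9 + 664.44 + 270.39 = 1599.7 kPa.

q_ult ≈ 1600 kPa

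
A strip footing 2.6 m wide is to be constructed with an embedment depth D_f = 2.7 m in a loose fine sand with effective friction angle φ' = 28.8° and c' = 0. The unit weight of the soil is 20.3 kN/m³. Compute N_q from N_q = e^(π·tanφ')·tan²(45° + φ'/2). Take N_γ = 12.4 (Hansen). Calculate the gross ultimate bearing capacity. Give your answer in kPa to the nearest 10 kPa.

q_ult ≈ 1210 kPa

tan28.8° = 0.5498, so N_q = e^(π×0.5498)·tan²(59.4°) = 5.624 × 2.859 = 16.08.
Overburden at base level: q = 20.3 × 2.7 = 54.81 kPa.
Surcharge term q·N_q = 54.81 × 16.081 = 881.4 kPa; self-weight term 0.5·γ·B·N_γ = 0.5 × 20.3 × 2.6 × 12.4 = 327.24 kPa.
q_ult = 881.4 + 327.24 = 1208.6 kPa.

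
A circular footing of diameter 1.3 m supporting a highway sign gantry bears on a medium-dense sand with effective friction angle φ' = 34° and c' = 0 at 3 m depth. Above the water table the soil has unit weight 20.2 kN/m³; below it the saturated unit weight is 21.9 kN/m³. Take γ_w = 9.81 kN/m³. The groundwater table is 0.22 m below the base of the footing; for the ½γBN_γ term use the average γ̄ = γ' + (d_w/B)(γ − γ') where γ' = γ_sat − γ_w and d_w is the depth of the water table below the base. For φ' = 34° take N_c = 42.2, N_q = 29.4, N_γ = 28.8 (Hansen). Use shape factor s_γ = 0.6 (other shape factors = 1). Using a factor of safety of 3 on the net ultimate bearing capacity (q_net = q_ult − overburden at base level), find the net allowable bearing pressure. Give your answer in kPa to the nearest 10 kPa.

Overburden at base level: q = 20.2 × 3 = 60.6 kPa.
The water table is 0.22 m below the base (< B = 1.3 m), so the ½γBN_γ term uses γ̄ = γ' + (d_w/B)(γ − γ') = 12.09 + (0.22/1.3)(20.2 − 12.09) = 13.462 kN/m³.
Surcharge term q·N_q = 60.6 × 29.4 = 1781.6 kPa; self-weight term 0.5·γ·B·N_γ·s_γ = 0.5 × 13.462 × 1.3 × 28.8 × 0.6 = 151.21 kPa.
q_ult = 1781.6 + 151.21 = 1932.9 kPa.
q_net = 1932.9 − 60.6 = 1872.3 kPa.
q_all(net) = 1872.3 / 3 = 624.08 kPa.

q_all(net) ≈ 620 kPa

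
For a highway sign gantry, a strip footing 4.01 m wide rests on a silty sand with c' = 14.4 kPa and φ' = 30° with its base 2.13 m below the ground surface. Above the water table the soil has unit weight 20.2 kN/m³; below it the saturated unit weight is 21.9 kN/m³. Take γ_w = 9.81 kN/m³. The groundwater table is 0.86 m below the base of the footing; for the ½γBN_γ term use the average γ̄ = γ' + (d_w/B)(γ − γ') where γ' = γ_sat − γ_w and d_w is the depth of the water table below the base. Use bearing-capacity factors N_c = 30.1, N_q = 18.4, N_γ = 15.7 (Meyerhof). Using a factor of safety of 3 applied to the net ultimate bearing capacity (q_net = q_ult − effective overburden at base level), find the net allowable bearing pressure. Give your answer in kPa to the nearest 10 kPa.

q_all(net) ≈ 540 kPa

Effective surcharge at the founding depth q = γ·D_f = 20.2 × 2.13 = 43.026 kPa.
With d_w = 0.86 m < B, γ̄ = 12.09 + (0.86/4.01) × (20.2 − 12.09) = 13.829 kN/m³.
q_ult = c·N_c + q·N_q + 0.5·γ·B·N_γ
     = 14.4 × 30.1 + 43.026 × 18.4 + 0.5 × 13.829 × 4.01 × 15.7
     = 433.44 + 791.68 + 435.33 = 1660.4 kPa.
Net ultimate: q_net = 1660.4 − 43.026 = 1617.4 kPa.
q_all(net) = 1617.4 / 3 = 539.14 kPa.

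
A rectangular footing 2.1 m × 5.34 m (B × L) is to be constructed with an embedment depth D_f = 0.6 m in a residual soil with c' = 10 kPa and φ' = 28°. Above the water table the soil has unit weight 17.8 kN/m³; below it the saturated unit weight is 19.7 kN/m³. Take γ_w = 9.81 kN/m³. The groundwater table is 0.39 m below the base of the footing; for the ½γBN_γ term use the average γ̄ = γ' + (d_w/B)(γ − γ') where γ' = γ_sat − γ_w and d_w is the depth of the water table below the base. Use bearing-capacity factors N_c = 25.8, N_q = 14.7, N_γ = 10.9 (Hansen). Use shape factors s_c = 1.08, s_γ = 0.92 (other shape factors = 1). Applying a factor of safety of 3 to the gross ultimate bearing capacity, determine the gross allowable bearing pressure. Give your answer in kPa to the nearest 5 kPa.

q_all ≈ 185 kPa

q = γ·D_f = 17.8 × 0.6 = 10.68 kPa.
γ' = 9.89 kN/m³; averaging over the depth B below the base, γ̄ = γ' + (d_w/B)(γ − γ') = 11.359 kN/m³.
c·N_c·s_c = 10 × 25.8 × 1.08 = 278.64 kPa
q·N_q = 10.68 × 14.7 = 157 kPa
0.5·γ·B·N_γ·s_γ = 0.5 × 11.359 × 2.1 × 10.9 × 0.92 = 119.6 kPa
q_ult = 278.64 + 157 + 119.6 = 555.24 kPa.
q_all = q_ult / FS = 555.24 / 3 = 185.08 kPa.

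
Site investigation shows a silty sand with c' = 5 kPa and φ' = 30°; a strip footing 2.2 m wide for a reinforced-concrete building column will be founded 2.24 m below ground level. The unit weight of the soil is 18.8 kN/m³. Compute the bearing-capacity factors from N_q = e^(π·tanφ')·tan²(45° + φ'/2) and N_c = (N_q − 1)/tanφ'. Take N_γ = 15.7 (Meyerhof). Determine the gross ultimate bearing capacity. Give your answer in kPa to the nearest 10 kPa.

tan30° = 0.5774, so N_q = e^(π×0.5774)·tan²(60°) = 6.134 × 3.0 = 18.4.
N_c = (18.4 − 1)/tan30° = 30.14.
Effective surcharge at the founding depth q = γ·D_f = 18.8 × 2.24 = 42.112 kPa.
q_ult = c·N_c + q·N_q + 0.5·γ·B·N_γ
     = 5 × 30.14 + 42.112 × 18.401 + 0.5 × 18.8 × 2.2 × 15.7
     = 150.7 + 774.91 + 324.68 = 1250.3 kPa.

q_ult ≈ 1250 kPa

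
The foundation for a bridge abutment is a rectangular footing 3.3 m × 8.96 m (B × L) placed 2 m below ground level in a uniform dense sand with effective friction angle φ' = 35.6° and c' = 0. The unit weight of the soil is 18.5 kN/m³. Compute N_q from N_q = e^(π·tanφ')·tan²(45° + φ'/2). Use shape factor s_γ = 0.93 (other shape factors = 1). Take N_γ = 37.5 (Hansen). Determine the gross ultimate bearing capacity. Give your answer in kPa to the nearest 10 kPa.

q_ult ≈ 2390 kPa

tan35.6° = 0.7159, so N_q = e^(π×0.7159)·tan²(62.8°) = 9.48 × 3.786 = 35.89.
q = γ·D_f = 18.5 × 2 = 37 kPa.
q·N_q = 37 × 35.891 = 1328 kPa
0.5·γ·B·N_γ·s_γ = 0.5 × 18.5 × 3.3 × 37.5 × 0.93 = 1064.6 kPa
q_ult = 1328 + 1064.6 = 2392.5 kPa.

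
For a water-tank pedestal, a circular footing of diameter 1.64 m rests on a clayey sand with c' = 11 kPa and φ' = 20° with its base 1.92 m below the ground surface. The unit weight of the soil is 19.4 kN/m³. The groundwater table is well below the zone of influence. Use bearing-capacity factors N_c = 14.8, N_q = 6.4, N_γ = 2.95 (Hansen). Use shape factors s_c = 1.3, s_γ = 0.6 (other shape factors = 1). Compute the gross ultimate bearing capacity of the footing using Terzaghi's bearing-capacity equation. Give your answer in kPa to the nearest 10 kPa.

Effective surcharge at the founding depth q = γ·D_f = 19.4 × 1.92 = 37.248 kPa.
q_ult = c·N_c·s_c + q·N_q + 0.5·γ·B·N_γ·s_γ
     = 11 × 14.8 × 1.3 + 37.248 × 6.4 + 0.5 × 19.4 × 1.64 × 2.95 × 0.6
     = 211.64 + 238.39 + 28.157 = 478.18 kPa.

q_ult ≈ 480 kPa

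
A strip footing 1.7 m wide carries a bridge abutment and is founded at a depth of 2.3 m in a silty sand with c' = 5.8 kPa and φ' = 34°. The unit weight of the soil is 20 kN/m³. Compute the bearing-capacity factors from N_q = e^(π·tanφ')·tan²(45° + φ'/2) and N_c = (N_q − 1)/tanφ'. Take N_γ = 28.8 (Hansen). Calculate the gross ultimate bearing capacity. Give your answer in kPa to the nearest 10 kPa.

q_ult ≈ 2090 kPa

tan34° = 0.6745, so N_q = e^(π×0.6745)·tan²(62°) = 8.323 × 3.537 = 29.44.
N_c = (29.44 − 1)/tan34° = 42.16.
Effective surcharge at the founding depth q = γ·D_f = 20 × 2.3 = 46 kPa.
q_ult = c·N_c + q·N_q + 0.5·γ·B·N_γ
     = 5.8 × 42.164 + 46 × 29.44 + 0.5 × 20 × 1.7 × 28.8
     = 244.55 + 1354.2 + 489.6 = 2088.4 kPa.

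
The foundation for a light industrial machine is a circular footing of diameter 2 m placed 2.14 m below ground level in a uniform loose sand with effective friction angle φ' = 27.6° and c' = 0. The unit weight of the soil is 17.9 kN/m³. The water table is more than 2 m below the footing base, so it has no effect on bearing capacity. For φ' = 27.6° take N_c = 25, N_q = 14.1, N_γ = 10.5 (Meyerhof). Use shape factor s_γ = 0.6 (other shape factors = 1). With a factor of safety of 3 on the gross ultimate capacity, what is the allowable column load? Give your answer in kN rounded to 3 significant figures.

Effective surcharge at the founding depth q = γ·D_f = 17.9 × 2.14 = 38.306 kPa.
q_ult = q·N_q + 0.5·γ·B·N_γ·s_γ
     = 38.306 × 14.1 + 0.5 × 17.9 × 2 × 10.5 × 0.6
     = 540.11 + 112.77 = 652.88 kPa.
Gross allowable pressure q_all = 652.88 / 3 = 217.63 kPa.
Footing area = 3.1416 m², so allowable column load = 217.63 × 3.1416 = 683.7 kN.

P_all ≈ 684 kN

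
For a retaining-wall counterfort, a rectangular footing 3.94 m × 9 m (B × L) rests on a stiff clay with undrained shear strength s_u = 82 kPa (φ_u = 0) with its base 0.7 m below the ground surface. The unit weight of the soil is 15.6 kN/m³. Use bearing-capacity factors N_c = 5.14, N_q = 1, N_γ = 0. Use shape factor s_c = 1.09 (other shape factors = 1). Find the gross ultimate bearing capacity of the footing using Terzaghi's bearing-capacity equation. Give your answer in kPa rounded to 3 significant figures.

q_ult ≈ 470 kPa

q = γ·D_f = 15.6 × 0.7 = 10.92 kPa.
c·N_c·s_c = 82 × 5.14 × 1.09 = 459.41 kPa
q·N_q = 10.92 × 1 = 10.92 kPa
q_ult = 459.41 + 10.92 = 470.33 kPa.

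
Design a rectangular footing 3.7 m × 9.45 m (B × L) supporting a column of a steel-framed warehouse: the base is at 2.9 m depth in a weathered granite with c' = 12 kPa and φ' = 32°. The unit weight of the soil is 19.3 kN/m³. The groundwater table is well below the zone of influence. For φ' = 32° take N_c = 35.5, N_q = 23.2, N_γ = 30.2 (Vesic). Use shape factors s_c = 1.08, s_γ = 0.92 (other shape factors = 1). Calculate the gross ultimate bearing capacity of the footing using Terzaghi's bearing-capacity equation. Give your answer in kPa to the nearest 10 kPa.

Overburden at base level: q = 19.3 × 2.9 = 55.97 kPa.
Cohesion term c·N_c·s_c = 12 × 35.5 × 1.08 = 460.08 kPa; surcharge term q·N_q = 55.97 × 23.2 = 1298.5 kPa; self-weight term 0.5·γ·B·N_γ·s_γ = 0.5 × 19.3 × 3.7 × 30.2 × 0.92 = 992.03 kPa.
q_ult = 460.08 + 1298.5 + 992.03 = 2750.6 kPa.

q_ult ≈ 2750 kPa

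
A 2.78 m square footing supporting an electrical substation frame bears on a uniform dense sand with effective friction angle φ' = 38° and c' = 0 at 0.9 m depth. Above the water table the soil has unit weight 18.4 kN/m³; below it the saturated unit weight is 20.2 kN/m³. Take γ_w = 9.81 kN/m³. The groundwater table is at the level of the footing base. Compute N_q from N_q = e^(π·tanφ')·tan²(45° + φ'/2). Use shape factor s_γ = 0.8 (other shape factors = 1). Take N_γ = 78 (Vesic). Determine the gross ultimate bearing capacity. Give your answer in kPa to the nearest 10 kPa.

tan38° = 0.7813, so N_q = e^(π×0.7813)·tan²(64°) = 11.64 × 4.204 = 48.93.
Effective surcharge at the founding depth q = γ·D_f = 18.4 × 0.9 = 16.56 kPa.
The water table coincides with the base, so in the self-weight term γ → γ' = 10.39 kN/m³.
q_ult = q·N_q + 0.5·γ·B·N_γ·s_γ
     = 16.56 × 48.933 + 0.5 × 10.39 × 2.78 × 78 × 0.8
     = 810.33 + 901.19 = 1711.5 kPa.

q_ult ≈ 1710 kPa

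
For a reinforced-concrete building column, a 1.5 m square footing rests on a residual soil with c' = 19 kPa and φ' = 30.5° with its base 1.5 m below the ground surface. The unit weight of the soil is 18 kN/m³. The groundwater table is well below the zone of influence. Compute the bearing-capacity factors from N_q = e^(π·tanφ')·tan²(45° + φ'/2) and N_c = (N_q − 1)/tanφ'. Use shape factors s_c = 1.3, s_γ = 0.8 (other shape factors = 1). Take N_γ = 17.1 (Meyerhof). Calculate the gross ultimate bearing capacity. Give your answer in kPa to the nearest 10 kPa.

q_ult ≈ 1490 kPa

tan30.5° = 0.589, so N_q = e^(π×0.589)·tan²(60.25°) = 6.363 × 3.061 = 19.48.
N_c = (19.48 − 1)/tan30.5° = 31.37.
Effective surcharge at the founding depth q = γ·D_f = 18 × 1.5 = 27 kPa.
q_ult = c·N_c·s_c + q·N_q + 0.5·γ·B·N_γ·s_γ
     = 19 × 31.372 × 1.3 + 27 × 19.479 + 0.5 × 18 × 1.5 × 17.1 × 0.8
     = 774.88 + 525.94 + 184.68 = 1485.5 kPa.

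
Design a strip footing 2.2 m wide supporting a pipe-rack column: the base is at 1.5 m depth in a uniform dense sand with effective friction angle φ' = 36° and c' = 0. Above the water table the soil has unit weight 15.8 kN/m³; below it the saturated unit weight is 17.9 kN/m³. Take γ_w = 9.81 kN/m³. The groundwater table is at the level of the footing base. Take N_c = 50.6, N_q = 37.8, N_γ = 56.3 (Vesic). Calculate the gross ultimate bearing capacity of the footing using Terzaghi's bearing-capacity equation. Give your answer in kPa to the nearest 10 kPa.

q = γ·D_f = 15.8 × 1.5 = 23.7 kPa.
For the ½γBN_γ term take γ' = 17.9 − 9.81 = 8.09 kN/m³ (soil below base is submerged).
q·N_q = 23.7 × 37.8 = 895.86 kPa
0.5·γ·B·N_γ = 0.5 × 8.09 × 2.2 × 56.3 = 501.01 kPa
q_ult = 895.86 + 501.01 = 1396.9 kPa.

q_ult ≈ 1400 kPa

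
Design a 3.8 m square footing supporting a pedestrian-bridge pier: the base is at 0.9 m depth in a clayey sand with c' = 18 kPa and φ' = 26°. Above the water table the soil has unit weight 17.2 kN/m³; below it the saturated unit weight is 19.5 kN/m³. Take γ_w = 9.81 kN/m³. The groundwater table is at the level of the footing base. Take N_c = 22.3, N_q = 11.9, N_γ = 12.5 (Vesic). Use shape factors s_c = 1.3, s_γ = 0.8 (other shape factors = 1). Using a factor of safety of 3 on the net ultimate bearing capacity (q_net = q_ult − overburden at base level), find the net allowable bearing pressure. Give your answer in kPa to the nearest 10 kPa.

q_all(net) ≈ 290 kPa

Effective surcharge at the founding depth q = γ·D_f = 17.2 × 0.9 = 15.48 kPa.
The water table coincides with the base, so in the self-weight term γ → γ' = 9.69 kN/m³.
q_ult = c·N_c·s_c + q·N_q + 0.5·γ·B·N_γ·s_γ
     = 18 × 22.3 × 1.3 + 15.48 × 11.9 + 0.5 × 9.69 × 3.8 × 12.5 × 0.8
     = 521.82 + 184.21 + 184.11 = 890.14 kPa.
q_net = 890.14 − 15.48 = 874.66 kPa.
q_all(net) = 874.66 / 3 = 291.55 kPa.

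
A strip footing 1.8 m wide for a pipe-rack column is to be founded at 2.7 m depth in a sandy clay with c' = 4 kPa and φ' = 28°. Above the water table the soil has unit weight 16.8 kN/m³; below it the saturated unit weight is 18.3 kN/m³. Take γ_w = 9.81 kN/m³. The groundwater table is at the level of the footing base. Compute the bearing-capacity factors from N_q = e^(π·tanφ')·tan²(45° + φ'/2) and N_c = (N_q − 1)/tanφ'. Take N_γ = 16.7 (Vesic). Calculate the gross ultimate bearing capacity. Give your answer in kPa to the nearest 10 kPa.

tan28° = 0.5317, so N_q = e^(π×0.5317)·tan²(59°) = 5.314 × 2.77 = 14.72.
N_c = (14.72 − 1)/tan28° = 25.8.
Effective surcharge at the founding depth q = γ·D_f = 16.8 × 2.7 = 45.36 kPa.
The water table coincides with the base, so in the self-weight term γ → γ' = 8.49 kN/m³.
q_ult = c·N_c + q·N_q + 0.5·γ·B·N_γ
     = 4 × 25.803 + 45.36 × 14.72 + 0.5 × 8.49 × 1.8 × 16.7
     = 103.21 + 667.69 + 127.6 = 898.51 kPa.

q_ult ≈ 900 kPa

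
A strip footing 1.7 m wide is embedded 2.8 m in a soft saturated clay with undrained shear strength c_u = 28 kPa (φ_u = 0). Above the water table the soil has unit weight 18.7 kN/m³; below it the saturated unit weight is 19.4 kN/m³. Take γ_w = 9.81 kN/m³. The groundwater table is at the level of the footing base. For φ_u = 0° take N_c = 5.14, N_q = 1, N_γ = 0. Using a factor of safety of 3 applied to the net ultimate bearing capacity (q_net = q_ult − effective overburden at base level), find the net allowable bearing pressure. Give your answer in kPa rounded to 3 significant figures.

q_all(net) ≈ 48 kPa

q = γ·D_f = 18.7 × 2.8 = 52.36 kPa.
c·N_c = 28 × 5.14 = 143.92 kPa
q·N_q = 52.36 × 1 = 52.36 kPa
q_ult = 143.92 + 52.36 = 196.28 kPa.
Net ultimate: q_net = 196.28 − 52.36 = 143.92 kPa.
q_all(net) = 143.92 / 3 = 47.973 kPa.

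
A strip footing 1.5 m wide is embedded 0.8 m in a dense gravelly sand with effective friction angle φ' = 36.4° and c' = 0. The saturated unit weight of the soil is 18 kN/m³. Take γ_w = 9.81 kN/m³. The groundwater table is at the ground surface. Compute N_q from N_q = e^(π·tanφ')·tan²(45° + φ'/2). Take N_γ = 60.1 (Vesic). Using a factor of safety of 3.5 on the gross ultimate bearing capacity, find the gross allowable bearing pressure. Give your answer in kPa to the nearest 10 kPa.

q_all ≈ 180 kPa

N_q = e^(π·tan36.4°)·tan²(63.2°) = 39.73.
With the water table at the surface the whole profile is submerged: γ' = 18 − 9.81 = 8.19 kN/m³, so q = γ'·D_f = 6.552 kPa; the same γ' applies in the ½γBN_γ term.
q_ult = q·N_q + 0.5·γ·B·N_γ
     = 6.552 × 39.727 + 0.5 × 8.19 × 1.5 × 60.1
     = 260.29 + 369.16 = 629.46 kPa.
q_all = 629.46 / 3.5 = 179.84 kPa.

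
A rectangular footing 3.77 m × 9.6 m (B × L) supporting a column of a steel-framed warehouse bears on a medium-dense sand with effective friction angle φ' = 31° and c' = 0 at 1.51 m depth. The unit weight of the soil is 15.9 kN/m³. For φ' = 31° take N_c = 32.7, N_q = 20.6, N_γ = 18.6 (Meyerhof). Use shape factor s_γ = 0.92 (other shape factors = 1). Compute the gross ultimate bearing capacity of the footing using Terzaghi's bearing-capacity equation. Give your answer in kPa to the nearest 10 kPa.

q_ult ≈ 1010 kPa

Overburden at base level: q = 15.9 × 1.51 = 24.009 kPa.
Surcharge term q·N_q = 24.009 × 20.6 = 494.59 kPa; self-weight term 0.5·γ·B·N_γ·s_γ = 0.5 × 15.9 × 3.77 × 18.6 × 0.92 = 512.87 kPa.
q_ult = 494.59 + 512.87 = 1007.5 kPa.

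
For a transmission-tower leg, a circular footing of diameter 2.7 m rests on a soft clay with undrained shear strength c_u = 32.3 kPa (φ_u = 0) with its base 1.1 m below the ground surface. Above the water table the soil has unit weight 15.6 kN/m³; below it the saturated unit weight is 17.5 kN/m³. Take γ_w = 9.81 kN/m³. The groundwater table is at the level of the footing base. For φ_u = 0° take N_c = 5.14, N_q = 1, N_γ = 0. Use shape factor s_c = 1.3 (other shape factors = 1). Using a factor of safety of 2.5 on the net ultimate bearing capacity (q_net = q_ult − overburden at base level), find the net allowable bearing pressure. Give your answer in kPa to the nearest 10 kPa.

q_all(net) ≈ 90 kPa

Effective surcharge at the founding depth q = γ·D_f = 15.6 × 1.1 = 17.16 kPa.
q_ult = c·N_c·s_c + q·N_q
     = 32.3 × 5.14 × 1.3 + 17.16 × 1
     = 215.83 + 17.16 = 232.99 kPa.
q_net = 232.99 − 17.16 = 215.83 kPa.
q_all(net) = 215.83 / 2.5 = 86.331 kPa.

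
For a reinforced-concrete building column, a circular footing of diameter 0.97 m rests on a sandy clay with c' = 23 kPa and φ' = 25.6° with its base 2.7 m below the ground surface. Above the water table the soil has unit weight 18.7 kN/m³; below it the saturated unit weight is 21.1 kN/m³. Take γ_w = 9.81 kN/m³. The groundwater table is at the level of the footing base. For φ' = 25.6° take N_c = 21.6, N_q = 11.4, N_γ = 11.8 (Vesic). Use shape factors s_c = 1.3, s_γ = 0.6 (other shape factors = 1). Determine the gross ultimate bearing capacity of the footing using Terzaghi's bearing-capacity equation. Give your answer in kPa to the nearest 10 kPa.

q = γ·D_f = 18.7 × 2.7 = 50.49 kPa.
For the ½γBN_γ term take γ' = 21.1 − 9.81 = 11.29 kN/m³ (soil below base is submerged).
c·N_c·s_c = 23 × 21.6 × 1.3 = 645.84 kPa
q·N_q = 50.49 × 11.4 = 575.59 kPa
0.5·γ·B·N_γ·s_γ = 0.5 × 11.29 × 0.97 × 11.8 × 0.6 = 38.768 kPa
q_ult = 645.84 + 575.59 + 38.768 = 1260.2 kPa.

q_ult ≈ 1260 kPa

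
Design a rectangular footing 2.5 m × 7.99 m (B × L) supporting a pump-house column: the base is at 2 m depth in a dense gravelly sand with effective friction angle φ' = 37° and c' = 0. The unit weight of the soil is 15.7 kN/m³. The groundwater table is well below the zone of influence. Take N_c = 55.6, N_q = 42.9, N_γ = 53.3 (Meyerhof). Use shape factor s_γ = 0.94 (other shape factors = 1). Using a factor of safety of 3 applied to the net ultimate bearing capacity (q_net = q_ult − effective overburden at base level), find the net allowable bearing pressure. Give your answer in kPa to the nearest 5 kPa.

q = γ·D_f = 15.7 × 2 = 31.4 kPa.
q·N_q = 31.4 × 42.9 = 1347.1 kPa
0.5·γ·B·N_γ·s_γ = 0.5 × 15.7 × 2.5 × 53.3 × 0.94 = 983.25 kPa
q_ult = 1347.1 + 983.25 = 2330.3 kPa.
Net ultimate: q_net = 2330.3 − 31.4 = 2298.9 kPa.
q_all(net) = 2298.9 / 3 = 766.3 kPa.

q_all(net) ≈ 765 kPa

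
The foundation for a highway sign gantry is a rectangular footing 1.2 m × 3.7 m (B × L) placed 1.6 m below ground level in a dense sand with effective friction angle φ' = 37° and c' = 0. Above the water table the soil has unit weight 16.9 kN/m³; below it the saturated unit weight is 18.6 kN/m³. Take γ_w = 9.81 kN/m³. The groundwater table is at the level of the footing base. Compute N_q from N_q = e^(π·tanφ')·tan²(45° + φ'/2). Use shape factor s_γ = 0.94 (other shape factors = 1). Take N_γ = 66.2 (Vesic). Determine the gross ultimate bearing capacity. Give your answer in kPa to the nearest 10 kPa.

q_ult ≈ 1490 kPa

tan37° = 0.7536, so N_q = e^(π×0.7536)·tan²(63.5°) = 10.669 × 4.023 = 42.92.
Overburden at base level: q = 16.9 × 1.6 = 27.04 kPa.
Below the base the soil is submerged, so the ½γBN_γ term uses γ' = 18.6 − 9.81 = 8.79 kN/m³.
Surcharge term q·N_q = 27.04 × 42.92 = 1160.6 kPa; self-weight term 0.5·γ·B·N_γ·s_γ = 0.5 × 8.79 × 1.2 × 66.2 × 0.94 = 328.19 kPa.
q_ult = 1160.6 + 328.19 = 1488.7 kPa.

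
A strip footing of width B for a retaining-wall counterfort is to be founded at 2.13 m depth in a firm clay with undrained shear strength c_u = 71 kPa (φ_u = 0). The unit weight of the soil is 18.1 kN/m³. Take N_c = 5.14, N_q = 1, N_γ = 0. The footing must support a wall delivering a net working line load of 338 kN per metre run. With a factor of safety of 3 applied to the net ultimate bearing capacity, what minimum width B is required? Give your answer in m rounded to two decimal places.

B = 2.78 m

q = γ·D_f = 18.1 × 2.13 = 38.553 kPa.
c·N_c = 71 × 5.14 = 364.94 kPa
q·N_q = 38.553 × 1 = 38.553 kPa
q_ult = 364.94 + 38.553 = 403.49 kPa.
For φ = 0 the ½γBN_γ term vanishes, so q_ult is independent of B. q_net = 403.49 − 38.553 = 364.94 kPa; q_all(net) = 364.94/3 = 121.65 kPa.
Required width B = w / q_all(net) = 338 / 121.65 = 2.779 m.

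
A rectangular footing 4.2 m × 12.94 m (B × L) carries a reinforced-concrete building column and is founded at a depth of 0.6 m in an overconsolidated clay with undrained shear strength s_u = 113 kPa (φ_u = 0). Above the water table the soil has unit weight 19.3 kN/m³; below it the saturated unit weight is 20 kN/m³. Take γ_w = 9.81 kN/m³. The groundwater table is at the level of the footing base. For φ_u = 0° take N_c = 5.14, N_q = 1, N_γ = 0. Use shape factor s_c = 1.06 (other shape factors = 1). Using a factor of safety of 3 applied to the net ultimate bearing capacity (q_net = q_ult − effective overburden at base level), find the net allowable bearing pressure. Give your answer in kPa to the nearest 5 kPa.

Effective surcharge at the founding depth q = γ·D_f = 19.3 × 0.6 = 11.58 kPa.
q_ult = c·N_c·s_c + q·N_q
     = 113 × 5.14 × 1.06 + 11.58 × 1
     = 615.67 + 11.58 = 627.25 kPa.
Net ultimate: q_net = 627.25 − 11.58 = 615.67 kPa.
q_all(net) = 615.67 / 3 = 205.22 kPa.

q_all(net) ≈ 205 kPa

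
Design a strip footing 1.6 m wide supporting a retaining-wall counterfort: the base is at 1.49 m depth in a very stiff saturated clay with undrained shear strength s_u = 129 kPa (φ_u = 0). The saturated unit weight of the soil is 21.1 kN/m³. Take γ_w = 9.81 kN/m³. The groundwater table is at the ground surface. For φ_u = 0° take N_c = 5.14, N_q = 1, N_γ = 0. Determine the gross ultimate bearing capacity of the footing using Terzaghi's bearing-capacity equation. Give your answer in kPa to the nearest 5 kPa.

γ' = 21.1 − 9.81 = 11.29 kN/m³ (submerged throughout). q = 11.29 × 1.49 = 16.822 kPa.
c·N_c = 129 × 5.14 = 663.06 kPa
q·N_q = 16.822 × 1 = 16.822 kPa
q_ult = 663.06 + 16.822 = 679.88 kPa.

q_ult ≈ 680 kPa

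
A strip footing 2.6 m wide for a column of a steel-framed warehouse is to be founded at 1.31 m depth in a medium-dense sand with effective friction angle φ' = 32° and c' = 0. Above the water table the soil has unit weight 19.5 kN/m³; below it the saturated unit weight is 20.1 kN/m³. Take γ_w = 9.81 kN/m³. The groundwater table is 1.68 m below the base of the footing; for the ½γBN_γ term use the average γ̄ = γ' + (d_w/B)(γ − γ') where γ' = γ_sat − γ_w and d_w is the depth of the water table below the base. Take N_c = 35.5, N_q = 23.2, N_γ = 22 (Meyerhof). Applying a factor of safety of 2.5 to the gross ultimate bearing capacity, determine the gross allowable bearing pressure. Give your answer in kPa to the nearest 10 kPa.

q_all ≈ 420 kPa

Effective surcharge at the founding depth q = γ·D_f = 19.5 × 1.31 = 25.545 kPa.
With d_w = 1.68 m < B, γ̄ = 10.29 + (1.68/2.6) × (19.5 − 10.29) = 16.241 kN/m³.
q_ult = q·N_q + 0.5·γ·B·N_γ
     = 25.545 × 23.2 + 0.5 × 16.241 × 2.6 × 22
     = 592.64 + 464.49 = 1057.1 kPa.
q_all = q_ult / FS = 1057.1 / 2.5 = 422.86 kPa.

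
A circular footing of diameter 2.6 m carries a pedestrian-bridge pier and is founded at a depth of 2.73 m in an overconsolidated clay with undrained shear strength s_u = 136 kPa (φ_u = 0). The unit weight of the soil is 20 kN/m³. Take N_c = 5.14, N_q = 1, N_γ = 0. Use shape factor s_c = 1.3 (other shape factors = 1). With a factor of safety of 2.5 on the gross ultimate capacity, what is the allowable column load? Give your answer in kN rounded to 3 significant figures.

Overburden at base level: q = 20 × 2.73 = 54.6 kPa.
Cohesion term c·N_c·s_c = 136 × 5.14 × 1.3 = 908.75 kPa; surcharge term q·N_q = 54.6 × 1 = 54.6 kPa.
q_ult = 908.75 + 54.6 = 963.35 kPa.
Gross allowable pressure q_all = 963.35 / 2.5 = 385.34 kPa.
Footing area = 5.3093 m², so allowable column load = 385.34 × 5.3093 = 2045.9 kN.

P_all ≈ 2050 kN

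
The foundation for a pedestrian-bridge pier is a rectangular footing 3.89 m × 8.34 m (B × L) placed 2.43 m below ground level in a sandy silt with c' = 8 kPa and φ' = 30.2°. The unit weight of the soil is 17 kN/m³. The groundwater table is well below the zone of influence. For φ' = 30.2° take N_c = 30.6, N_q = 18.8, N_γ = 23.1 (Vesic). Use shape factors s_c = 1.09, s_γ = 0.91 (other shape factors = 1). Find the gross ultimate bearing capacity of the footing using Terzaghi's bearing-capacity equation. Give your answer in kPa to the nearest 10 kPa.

Overburden at base level: q = 17 × 2.43 = 41.31 kPa.
Cohesion term c·N_c·s_c = 8 × 30.6 × 1.09 = 266.83 kPa; surcharge term q·N_q = 41.31 × 18.8 = 776.63 kPa; self-weight term 0.5·γ·B·N_γ·s_γ = 0.5 × 17 × 3.89 × 23.1 × 0.91 = 695.06 kPa.
q_ult = 266.83 + 776.63 + 695.06 = 1738.5 kPa.

q_ult ≈ 1740 kPa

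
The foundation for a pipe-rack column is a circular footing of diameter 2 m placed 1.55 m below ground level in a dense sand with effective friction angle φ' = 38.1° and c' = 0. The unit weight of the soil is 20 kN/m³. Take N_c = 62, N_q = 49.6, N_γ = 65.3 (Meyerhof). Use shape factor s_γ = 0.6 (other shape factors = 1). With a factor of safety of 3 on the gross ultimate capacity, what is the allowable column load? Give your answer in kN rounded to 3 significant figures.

P_all ≈ 2430 kN

q = γ·D_f = 20 × 1.55 = 31 kPa.
q·N_q = 31 × 49.6 = 1537.6 kPa
0.5·γ·B·N_γ·s_γ = 0.5 × 20 × 2 × 65.3 × 0.6 = 783.6 kPa
q_ult = 1537.6 + 783.6 = 2321.2 kPa.
Gross allowable pressure q_all = 2321.2 / 3 = 773.73 kPa.
Footing area = 3.1416 m², so allowable column load = 773.73 × 3.1416 = 2430.8 kN.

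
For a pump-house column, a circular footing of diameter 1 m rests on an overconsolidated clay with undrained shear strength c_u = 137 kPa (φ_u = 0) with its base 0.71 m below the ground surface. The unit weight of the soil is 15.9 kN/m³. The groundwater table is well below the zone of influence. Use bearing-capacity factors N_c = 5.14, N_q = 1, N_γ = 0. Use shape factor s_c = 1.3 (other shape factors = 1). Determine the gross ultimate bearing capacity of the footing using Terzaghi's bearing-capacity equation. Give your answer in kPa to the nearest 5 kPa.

q_ult ≈ 925 kPa

q = γ·D_f = 15.9 × 0.71 = 11.289 kPa.
c·N_c·s_c = 137 × 5.14 × 1.3 = 915.43 kPa
q·N_q = 11.289 × 1 = 11.289 kPa
q_ult = 915.43 + 11.289 = 926.72 kPa.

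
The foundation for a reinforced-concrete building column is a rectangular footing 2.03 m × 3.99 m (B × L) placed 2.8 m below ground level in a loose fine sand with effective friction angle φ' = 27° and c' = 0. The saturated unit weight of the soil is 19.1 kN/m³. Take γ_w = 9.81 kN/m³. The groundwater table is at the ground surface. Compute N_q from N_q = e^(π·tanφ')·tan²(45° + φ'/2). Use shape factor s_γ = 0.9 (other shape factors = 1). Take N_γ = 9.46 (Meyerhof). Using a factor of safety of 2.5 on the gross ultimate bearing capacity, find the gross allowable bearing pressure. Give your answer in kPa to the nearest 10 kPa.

q_all ≈ 170 kPa

N_q = e^(π·tan27°)·tan²(58.5°) = 13.2.
With the water table at the surface the whole profile is submerged: γ' = 19.1 − 9.81 = 9.29 kN/m³, so q = γ'·D_f = 26.012 kPa; the same γ' applies in the ½γBN_γ term.
q_ult = q·N_q + 0.5·γ·B·N_γ·s_γ
     = 26.012 × 13.199 + 0.5 × 9.29 × 2.03 × 9.46 × 0.9
     = 343.34 + 80.281 = 423.62 kPa.
q_all = 423.62 / 2.5 = 169.45 kPa.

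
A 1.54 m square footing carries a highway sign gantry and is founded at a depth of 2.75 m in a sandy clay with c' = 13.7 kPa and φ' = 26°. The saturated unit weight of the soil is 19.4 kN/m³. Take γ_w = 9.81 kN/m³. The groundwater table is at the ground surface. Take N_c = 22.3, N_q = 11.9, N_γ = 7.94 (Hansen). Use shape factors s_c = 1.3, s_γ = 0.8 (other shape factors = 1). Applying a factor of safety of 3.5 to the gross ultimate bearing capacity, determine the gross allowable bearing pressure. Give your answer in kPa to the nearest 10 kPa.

Water table at ground surface, so effective unit weight γ' = 19.4 − 9.81 = 9.59 kN/m³ is used throughout; overburden q = 9.59 × 2.75 = 26.372 kPa; the same γ' applies in the ½γBN_γ term.
Cohesion term c·N_c·s_c = 13.7 × 22.3 × 1.3 = 397.16 kPa; surcharge term q·N_q = 26.372 × 11.9 = 313.83 kPa; self-weight term 0.5·γ·B·N_γ·s_γ = 0.5 × 9.59 × 1.54 × 7.94 × 0.8 = 46.905 kPa.
q_ult = 397.16 + 313.83 + 46.905 = 757.9 kPa.
q_all = q_ult / FS = 757.9 / 3.5 = 216.54 kPa.

q_all ≈ 220 kPa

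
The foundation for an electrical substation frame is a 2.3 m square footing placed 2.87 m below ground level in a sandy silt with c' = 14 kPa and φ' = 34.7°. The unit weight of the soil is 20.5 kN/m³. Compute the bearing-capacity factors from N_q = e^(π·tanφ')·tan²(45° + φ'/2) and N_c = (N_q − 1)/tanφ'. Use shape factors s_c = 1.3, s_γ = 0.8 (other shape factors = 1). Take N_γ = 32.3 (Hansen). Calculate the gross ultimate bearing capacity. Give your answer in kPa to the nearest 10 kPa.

q_ult ≈ 3310 kPa

tan34.7° = 0.6924, so N_q = e^(π×0.6924)·tan²(62.35°) = 8.805 × 3.643 = 32.08.
N_c = (32.08 − 1)/tan34.7° = 44.89.
q = γ·D_f = 20.5 × 2.87 = 58.835 kPa.
c·N_c·s_c = 14 × 44.886 × 1.3 = 816.93 kPa
q·N_q = 58.835 × 32.081 = 1887.5 kPa
0.5·γ·B·N_γ·s_γ = 0.5 × 20.5 × 2.3 × 32.3 × 0.8 = 609.18 kPa
q_ult = 816.93 + 1887.5 + 609.18 = 3313.6 kPa.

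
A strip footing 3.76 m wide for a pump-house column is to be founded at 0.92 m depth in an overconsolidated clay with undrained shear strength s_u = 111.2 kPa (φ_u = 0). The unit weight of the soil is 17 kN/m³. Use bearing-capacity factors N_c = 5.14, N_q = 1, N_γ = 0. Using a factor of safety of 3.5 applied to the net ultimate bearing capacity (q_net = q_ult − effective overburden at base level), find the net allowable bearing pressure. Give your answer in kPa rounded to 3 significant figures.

q_all(net) ≈ 163 kPa

Effective surcharge at the founding depth q = γ·D_f = 17 × 0.92 = 15.64 kPa.
q_ult = c·N_c + q·N_q
     = 111.2 × 5.14 + 15.64 × 1
     = 571.57 + 15.64 = 587.21 kPa.
Net ultimate: q_net = 587.21 − 15.64 = 571.57 kPa.
q_all(net) = 571.57 / 3.5 = 163.31 kPa.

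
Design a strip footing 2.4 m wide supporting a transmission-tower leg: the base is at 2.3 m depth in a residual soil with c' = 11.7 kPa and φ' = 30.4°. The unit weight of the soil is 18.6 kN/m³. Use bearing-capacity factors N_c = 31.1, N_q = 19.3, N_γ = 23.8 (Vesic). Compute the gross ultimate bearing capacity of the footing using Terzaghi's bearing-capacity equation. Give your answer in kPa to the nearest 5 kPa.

q_ult ≈ 1720 kPa

Effective surcharge at the founding depth q = γ·D_f = 18.6 × 2.3 = 42.78 kPa.
q_ult = c·N_c + q·N_q + 0.5·γ·B·N_γ
     = 11.7 × 31.1 + 42.78 × 19.3 + 0.5 × 18.6 × 2.4 × 23.8
     = 363.87 + 825.65 + 531.22 = 1720.7 kPa.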